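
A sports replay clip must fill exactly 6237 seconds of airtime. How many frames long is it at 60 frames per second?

374220 frames

Frames = 6237 × 60 = 374220.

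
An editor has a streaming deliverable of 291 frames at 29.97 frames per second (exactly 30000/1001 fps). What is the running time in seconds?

Running time = 291 / (30000/1001) = 9.7097 s.

9.7097 seconds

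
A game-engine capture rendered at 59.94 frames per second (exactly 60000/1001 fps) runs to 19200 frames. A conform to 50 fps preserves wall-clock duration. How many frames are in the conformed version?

Target frames = source frames × (target rate / source rate) = 19200 × (50)/(60000/1001) = 19200 × 1001/1200 = 16016.

16016 frames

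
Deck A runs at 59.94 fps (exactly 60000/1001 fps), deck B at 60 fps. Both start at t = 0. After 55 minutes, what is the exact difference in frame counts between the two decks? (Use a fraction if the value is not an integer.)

55 min = 3300 s.
A emits 60000/1001 × 3300 = 18000000/91 frames; B emits 60 × 3300 = 198000.
Difference = 18000/91 frames (≈ 197.8022); B is ahead of A.

18000/91 frames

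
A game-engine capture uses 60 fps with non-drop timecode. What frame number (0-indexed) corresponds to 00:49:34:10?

frame 178450

Total seconds to the label: (0 × 3600 + 49 × 60 + 34) = 2974.
Frame index = 2974 × 60 + 10 = 178450.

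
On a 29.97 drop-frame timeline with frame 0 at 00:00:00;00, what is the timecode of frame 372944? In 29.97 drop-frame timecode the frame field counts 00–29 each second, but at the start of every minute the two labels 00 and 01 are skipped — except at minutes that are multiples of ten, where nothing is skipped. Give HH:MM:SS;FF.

Each 10-minute DF block holds 10 × 60 × 30 − 9 × 2 = 17982 frames. 372944 ÷ 17982 → 20 full blocks, remainder 13304.
Within the partial block the first minute is 1800 frames and each further minute 1798, so 7 further minute boundaries passed. Total skipped labels = 18 × 20 + 2 × 7 = 374.
Non-drop label index = 372944 + 374 = 373318; at 30 labels/s that is 03:27:23:28, i.e. DF 03:27:23;28.

03:27:23;28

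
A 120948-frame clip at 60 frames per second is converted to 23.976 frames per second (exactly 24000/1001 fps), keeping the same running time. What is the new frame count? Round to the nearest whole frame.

48331 frames

Frames at target rate = 120948 × (24000/1001) / (60) = 48379200/1001 ≈ 48330.869.
Nearest whole frame: 48331.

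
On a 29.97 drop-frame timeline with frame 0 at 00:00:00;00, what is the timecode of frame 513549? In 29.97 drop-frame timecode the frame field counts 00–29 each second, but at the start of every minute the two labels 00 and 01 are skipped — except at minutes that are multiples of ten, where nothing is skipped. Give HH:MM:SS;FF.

Each 10-minute DF block holds 10 × 60 × 30 − 9 × 2 = 17982 frames. 513549 ÷ 17982 → 28 full blocks, remainder 10053.
Within the partial block the first minute is 1800 frames and each further minute 1798, so 5 further minute boundaries passed. Total skipped labels = 18 × 28 + 2 × 5 = 514.
Non-drop label index = 513549 + 514 = 514063; at 30 labels/s that is 04:45:35:13, i.e. DF 04:45:35;13.

04:45:35;13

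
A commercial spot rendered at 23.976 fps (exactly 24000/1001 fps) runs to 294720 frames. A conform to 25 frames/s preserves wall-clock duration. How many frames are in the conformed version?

Target frames = source frames × (target rate / source rate) = 294720 × (25)/(24000/1001) = 294720 × 1001/960 = 307307.

307307 frames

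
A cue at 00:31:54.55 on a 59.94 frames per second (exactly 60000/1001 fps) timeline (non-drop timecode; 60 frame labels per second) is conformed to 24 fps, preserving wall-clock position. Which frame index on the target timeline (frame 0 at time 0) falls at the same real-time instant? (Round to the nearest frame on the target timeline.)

frame 46004

Source frame index: (0×3600 + 31×60 + 54) × 60 + 55 = 114895.
Real time: 114895 / (60000/1001) = 23001979/12000 s.
Target frame: (23001979/12000) × (24) = 23001979/500 ≈ 46003.958 → 46004.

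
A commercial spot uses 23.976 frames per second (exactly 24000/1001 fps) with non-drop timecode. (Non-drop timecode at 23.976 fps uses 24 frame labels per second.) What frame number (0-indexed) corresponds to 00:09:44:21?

14037

Total seconds to the label: (0 × 3600 + 9 × 60 + 44) = 584.
Frame index = 584 × 24 + 21 = 14037.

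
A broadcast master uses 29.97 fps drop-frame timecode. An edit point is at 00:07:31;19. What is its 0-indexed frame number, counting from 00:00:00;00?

As if non-drop at 30 labels/s: (0 × 3600 + 7 × 60 + 31) × 30 + 19 = 13549.
Minute boundaries passed: 7; those not divisible by 10: 7 − 0 = 7; dropped labels = 2 × 7 = 14.
Actual frame index = 13549 − 14 = 13535.

13535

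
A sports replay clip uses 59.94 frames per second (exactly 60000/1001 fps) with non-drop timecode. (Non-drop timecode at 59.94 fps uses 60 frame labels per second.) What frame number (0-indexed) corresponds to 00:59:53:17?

frame 215597

Total seconds to the label: (0 × 3600 + 59 × 60 + 53) = 3593.
Frame index = 3593 × 60 + 17 = 215597.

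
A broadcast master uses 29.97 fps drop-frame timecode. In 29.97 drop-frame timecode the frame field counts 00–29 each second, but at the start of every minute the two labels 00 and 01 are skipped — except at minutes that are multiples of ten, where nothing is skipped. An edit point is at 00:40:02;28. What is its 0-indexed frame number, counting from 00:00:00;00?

72016

As if non-drop at 30 labels/s: (0 × 3600 + 40 × 60 + 2) × 30 + 28 = 72088.
Minute boundaries passed: 40; those not divisible by 10: 40 − 4 = 36; dropped labels = 2 × 36 = 72.
Actual frame index = 72088 − 72 = 72016.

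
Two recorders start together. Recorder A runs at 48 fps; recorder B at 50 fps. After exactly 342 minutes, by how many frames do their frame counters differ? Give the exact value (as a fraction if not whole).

41040 frames

342 min = 20520 s.
A emits 48 × 20520 = 984960 frames; B emits 50 × 20520 = 1026000.
Difference = 41040 frames; B is ahead of A.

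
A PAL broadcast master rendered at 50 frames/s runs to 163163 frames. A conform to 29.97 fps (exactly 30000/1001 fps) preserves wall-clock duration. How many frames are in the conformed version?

97800 frames

Target frames = source frames × (target rate / source rate) = 163163 × (30000/1001)/(50) = 163163 × 600/1001 = 97800.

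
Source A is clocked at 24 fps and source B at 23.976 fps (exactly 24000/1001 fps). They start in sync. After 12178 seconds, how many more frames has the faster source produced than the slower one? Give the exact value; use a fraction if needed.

A emits 24 × 12178 = 292272 frames; B emits 24000/1001 × 12178 = 292272000/1001.
Difference = 292272/1001 frames (≈ 291.9800); B is behind A.

292272/1001 frames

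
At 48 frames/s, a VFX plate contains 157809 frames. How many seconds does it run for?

Running time = 157809 / (48) = 3287.6875 s.

3287.6875 seconds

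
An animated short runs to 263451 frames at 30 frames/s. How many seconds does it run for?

8781.7 seconds

Running time = 263451 / (30) = 8781.7 s.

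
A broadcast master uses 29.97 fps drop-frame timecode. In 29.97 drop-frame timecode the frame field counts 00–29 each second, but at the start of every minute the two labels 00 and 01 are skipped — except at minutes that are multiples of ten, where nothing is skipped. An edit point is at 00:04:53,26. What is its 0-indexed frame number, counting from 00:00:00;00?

As if non-drop at 30 labels/s: (0 × 3600 + 4 × 60 + 53) × 30 + 26 = 8816.
Minute boundaries passed: 4; those not divisible by 10: 4 − 0 = 4; dropped labels = 2 × 4 = 8.
Actual frame index = 8816 − 8 = 8808.

8808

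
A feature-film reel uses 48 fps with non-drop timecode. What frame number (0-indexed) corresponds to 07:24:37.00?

Total seconds to the label: (7 × 3600 + 24 × 60 + 37) = 26677.
Frame index = 26677 × 48 + 0 = 1280496.

frame 1280496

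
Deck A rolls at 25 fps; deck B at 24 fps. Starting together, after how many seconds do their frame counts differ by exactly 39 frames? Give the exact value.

39 seconds

The gap grows by |24 − 25| = 1 frame per second.
Time for a 39-frame gap: 39 ÷ (1) = 39 s.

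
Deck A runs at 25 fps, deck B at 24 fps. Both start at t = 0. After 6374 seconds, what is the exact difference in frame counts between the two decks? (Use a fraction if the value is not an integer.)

A emits 25 × 6374 = 159350 frames; B emits 24 × 6374 = 152976.
Difference = 6374 frames; B is behind A.

6374 frames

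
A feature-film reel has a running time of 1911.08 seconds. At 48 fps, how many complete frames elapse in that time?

91731 frames

Frames = 1911.08 × 48 = 2293296/25 ≈ 91731.8400.
Complete frames: 91731.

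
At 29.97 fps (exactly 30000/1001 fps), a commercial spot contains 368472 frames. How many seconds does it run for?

12294.6824 seconds

Running time = 368472 / (30000/1001) = 12294.6824 s.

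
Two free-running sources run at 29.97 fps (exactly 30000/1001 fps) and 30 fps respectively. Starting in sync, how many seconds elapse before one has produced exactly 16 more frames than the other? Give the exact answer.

8008/15 seconds

The gap grows by |30 − 30000/1001| = 30/1001 frames per second.
Time for a 16-frame gap: 16 ÷ (30/1001) = 8008/15 s.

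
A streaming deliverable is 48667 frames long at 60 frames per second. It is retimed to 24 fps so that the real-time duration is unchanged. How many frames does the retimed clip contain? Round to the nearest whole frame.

Frames at target rate = 48667 × (24) / (60) = 97334/5 ≈ 19466.800.
Nearest whole frame: 19467.

19467 frames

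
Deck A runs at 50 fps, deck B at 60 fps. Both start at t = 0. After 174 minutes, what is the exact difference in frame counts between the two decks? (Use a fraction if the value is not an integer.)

174 min = 10440 s.
A emits 50 × 10440 = 522000 frames; B emits 60 × 10440 = 626400.
Difference = 104400 frames; B is ahead of A.

104400 frames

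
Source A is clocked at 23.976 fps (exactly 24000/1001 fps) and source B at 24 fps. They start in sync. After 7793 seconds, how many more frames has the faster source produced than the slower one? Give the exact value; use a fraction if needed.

A emits 24000/1001 × 7793 = 187032000/1001 frames; B emits 24 × 7793 = 187032.
Difference = 187032/1001 frames (≈ 186.8452); B is ahead of A.

187032/1001 frames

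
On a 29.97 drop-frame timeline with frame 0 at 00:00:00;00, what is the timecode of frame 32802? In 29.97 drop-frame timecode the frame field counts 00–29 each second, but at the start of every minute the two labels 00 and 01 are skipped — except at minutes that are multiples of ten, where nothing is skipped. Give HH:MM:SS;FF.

00:18:14;16

Each 10-minute DF block holds 10 × 60 × 30 − 9 × 2 = 17982 frames. 32802 ÷ 17982 → 1 full block, remainder 14820.
Within the partial block the first minute is 1800 frames and each further minute 1798, so 8 further minute boundaries passed. Total skipped labels = 18 × 1 + 2 × 8 = 34.
Non-drop label index = 32802 + 34 = 32836; at 30 labels/s that is 00:18:14:16, i.e. DF 00:18:14;16.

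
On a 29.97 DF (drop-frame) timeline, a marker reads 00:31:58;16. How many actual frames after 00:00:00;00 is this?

57500

Complete 10-minute blocks: 3, each 17982 frames → 53946.
Remaining 1 whole minute in the current block: 1800 + 0 × 1798 = 1800 frames.
Within the current minute: 58 × 30 + 16 − 2 = 1754 (labels ;00/;01 skipped at this minute). Total = 53946 + 1800 + 1754 = 57500.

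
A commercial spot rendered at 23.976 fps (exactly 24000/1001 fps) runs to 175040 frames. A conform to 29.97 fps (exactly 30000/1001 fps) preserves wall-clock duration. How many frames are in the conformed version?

218800 frames

Frames at target rate = 175040 × (30000/1001) / (24000/1001) = 218800.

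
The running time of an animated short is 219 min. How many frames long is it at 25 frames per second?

219 min = 13140 s.
Frames = 13140 × 25 = 328500.

328500 frames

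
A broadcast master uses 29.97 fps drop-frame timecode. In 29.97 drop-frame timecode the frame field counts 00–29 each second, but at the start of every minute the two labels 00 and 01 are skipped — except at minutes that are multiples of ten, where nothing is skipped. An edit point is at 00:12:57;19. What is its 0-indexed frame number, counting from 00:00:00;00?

As if non-drop at 30 labels/s: (0 × 3600 + 12 × 60 + 57) × 30 + 19 = 23329.
Minute boundaries passed: 12; those not divisible by 10: 12 − 1 = 11; dropped labels = 2 × 11 = 22.
Actual frame index = 23329 − 22 = 23307.

23307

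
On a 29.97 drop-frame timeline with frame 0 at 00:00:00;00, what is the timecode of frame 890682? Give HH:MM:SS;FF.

Ten DF minutes hold 17982 frames, so frame 890682 lies in block 49 (frames 881118–899099) with 9564 frames into that block.
The block's first minute is 1800 frames and the rest 1798 each; 9564 frames reaches minute 5, so 49 × 18 + 5 × 2 = 892 labels have been skipped so far.
Adding those back, label number 890682 + 892 = 891574 at 30 labels/s is 29719 s + 4 f = 8 h 15 min 19 s frame 4, i.e. 08:15:19;04.

08:15:19;04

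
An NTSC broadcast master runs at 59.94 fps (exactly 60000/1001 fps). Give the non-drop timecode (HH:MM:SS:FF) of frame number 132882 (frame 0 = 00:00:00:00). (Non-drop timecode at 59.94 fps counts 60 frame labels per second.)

132882 ÷ 60 = 2214 full seconds, remainder 42 frames.
2214 s = 0 h 36 min 54 s.
Timecode: 00:36:54:42.

00:36:54:42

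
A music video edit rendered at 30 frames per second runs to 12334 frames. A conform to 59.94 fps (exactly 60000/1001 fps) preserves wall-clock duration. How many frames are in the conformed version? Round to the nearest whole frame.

24643 frames

Frames at target rate = 12334 × (60000/1001) / (30) = 3524000/143 ≈ 24643.357.
Nearest whole frame: 24643.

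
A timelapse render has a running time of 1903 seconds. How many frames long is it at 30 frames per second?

Frames = 1903 × 30 = 57090.

57090 frames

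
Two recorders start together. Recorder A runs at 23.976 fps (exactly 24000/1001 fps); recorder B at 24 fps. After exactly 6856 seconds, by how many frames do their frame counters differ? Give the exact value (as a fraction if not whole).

A emits 24000/1001 × 6856 = 164544000/1001 frames; B emits 24 × 6856 = 164544.
Difference = 164544/1001 frames (≈ 164.3796); B is ahead of A.

164544/1001 frames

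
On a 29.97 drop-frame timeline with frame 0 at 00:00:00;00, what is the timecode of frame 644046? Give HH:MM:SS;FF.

Ten DF minutes hold 17982 frames, so frame 644046 lies in block 35 (frames 629370–647351) with 14676 frames into that block.
The block's first minute is 1800 frames and the rest 1798 each; 14676 frames reaches minute 8, so 35 × 18 + 8 × 2 = 646 labels have been skipped so far.
Adding those back, label number 644046 + 646 = 644692 at 30 labels/s is 21489 s + 22 f = 5 h 58 min 9 s frame 22, i.e. 05:58:09;22.

05:58:09;22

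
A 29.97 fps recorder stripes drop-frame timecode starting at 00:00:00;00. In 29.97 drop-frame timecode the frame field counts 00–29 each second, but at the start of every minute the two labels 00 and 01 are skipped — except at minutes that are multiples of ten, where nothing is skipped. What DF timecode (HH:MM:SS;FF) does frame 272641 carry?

Each 10-minute DF block holds 10 × 60 × 30 − 9 × 2 = 17982 frames. 272641 ÷ 17982 → 15 full blocks, remainder 2911.
Within the partial block the first minute is 1800 frames and each further minute 1798, so 1 further minute boundary passed. Total skipped labels = 18 × 15 + 2 × 1 = 272.
Non-drop label index = 272641 + 272 = 272913; at 30 labels/s that is 02:31:37:03, i.e. DF 02:31:37;03.

02:31:37;03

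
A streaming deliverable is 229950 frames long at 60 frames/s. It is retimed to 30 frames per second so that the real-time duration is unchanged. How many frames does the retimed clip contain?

114975 frames

Target frames = source frames × (target rate / source rate) = 229950 × (30)/(60) = 229950 × 1/2 = 114975.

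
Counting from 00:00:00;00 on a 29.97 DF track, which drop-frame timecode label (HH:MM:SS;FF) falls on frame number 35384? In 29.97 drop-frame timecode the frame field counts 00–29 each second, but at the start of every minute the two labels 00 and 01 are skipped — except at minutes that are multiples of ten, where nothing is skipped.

00:19:40;20

Ten DF minutes hold 17982 frames, so frame 35384 lies in block 1 (frames 17982–35963) with 17402 frames into that block.
The block's first minute is 1800 frames and the rest 1798 each; 17402 frames reaches minute 9, so 1 × 18 + 9 × 2 = 36 labels have been skipped so far.
Adding those back, label number 35384 + 36 = 35420 at 30 labels/s is 1180 s + 20 f = 0 h 19 min 40 s frame 20, i.e. 00:19:40;20.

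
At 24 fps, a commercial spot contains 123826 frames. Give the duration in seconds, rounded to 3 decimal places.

Running time = 123826 × 1/24 = 61913/12 s ≈ 5159.417 s.

5159.417 seconds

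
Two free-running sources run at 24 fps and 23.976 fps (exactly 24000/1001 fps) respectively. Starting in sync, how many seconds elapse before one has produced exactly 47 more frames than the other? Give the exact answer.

The gap grows by |24000/1001 − 24| = 24/1001 frames per second.
Time for a 47-frame gap: 47 ÷ (24/1001) = 47047/24 s.

47047/24 seconds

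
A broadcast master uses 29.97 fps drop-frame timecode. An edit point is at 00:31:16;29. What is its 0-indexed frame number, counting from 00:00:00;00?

56253

Complete 10-minute blocks: 3, each 17982 frames → 53946.
Remaining 1 whole minute in the current block: 1800 + 0 × 1798 = 1800 frames.
Within the current minute: 16 × 30 + 29 − 2 = 507 (labels ;00/;01 skipped at this minute). Total = 53946 + 1800 + 507 = 56253.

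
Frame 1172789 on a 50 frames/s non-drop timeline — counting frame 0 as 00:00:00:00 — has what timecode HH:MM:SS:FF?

06:30:55:39

1172789 ÷ 50 = 23455 full seconds, remainder 39 frames.
23455 s = 6 h 30 min 55 s.
Timecode: 06:30:55:39.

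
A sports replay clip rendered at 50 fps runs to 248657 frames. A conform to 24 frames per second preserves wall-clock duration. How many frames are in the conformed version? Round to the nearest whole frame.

Frames at target rate = 248657 × (24) / (50) = 2983884/25 ≈ 119355.360.
Nearest whole frame: 119355.

119355 frames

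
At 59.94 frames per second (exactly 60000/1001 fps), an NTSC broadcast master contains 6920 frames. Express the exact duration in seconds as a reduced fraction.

Running time = 6920 ÷ (60000/1001) = 6920 × 1001/60000 = 173173/1500 s.

173173/1500 seconds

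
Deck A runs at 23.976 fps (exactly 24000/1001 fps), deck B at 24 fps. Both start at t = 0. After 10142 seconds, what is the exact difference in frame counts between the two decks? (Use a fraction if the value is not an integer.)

22128/91 frames

A emits 24000/1001 × 10142 = 22128000/91 frames; B emits 24 × 10142 = 243408.
Difference = 22128/91 frames (≈ 243.1648); B is ahead of A.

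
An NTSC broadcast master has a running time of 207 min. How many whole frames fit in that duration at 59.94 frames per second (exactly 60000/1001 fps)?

744455 frames

207 min = 12420 s.
Frames = 12420 × 60000/1001 = 745200000/1001 ≈ 744455.5445.
Complete frames: 744455.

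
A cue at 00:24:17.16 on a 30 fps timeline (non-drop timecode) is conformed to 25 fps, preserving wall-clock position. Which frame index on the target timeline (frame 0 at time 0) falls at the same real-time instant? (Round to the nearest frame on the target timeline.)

frame 36438

Source frame index: (0×3600 + 24×60 + 17) × 30 + 16 = 43726.
Real time: 43726 / (30) = 21863/15 s.
Target frame: (21863/15) × (25) = 109315/3 ≈ 36438.333 → 36438.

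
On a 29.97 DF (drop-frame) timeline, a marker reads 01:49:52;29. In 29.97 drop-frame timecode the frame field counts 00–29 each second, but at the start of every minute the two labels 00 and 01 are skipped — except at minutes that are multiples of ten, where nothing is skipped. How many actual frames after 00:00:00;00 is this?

As if non-drop at 30 labels/s: (1 × 3600 + 49 × 60 + 52) × 30 + 29 = 197789.
Minute boundaries passed: 109; those not divisible by 10: 109 − 10 = 99; dropped labels = 2 × 99 = 198.
Actual frame index = 197789 − 198 = 197591.

197591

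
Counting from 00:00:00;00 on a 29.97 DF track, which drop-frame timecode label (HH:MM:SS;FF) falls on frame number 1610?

00:00:53;20

Each 10-minute DF block holds 10 × 60 × 30 − 9 × 2 = 17982 frames. 1610 ÷ 17982 → 0 full blocks, remainder 1610.
Within the partial block the first minute is 1800 frames and each further minute 1798, so 0 further minute boundaries passed. Total skipped labels = 18 × 0 + 2 × 0 = 0.
Non-drop label index = 1610 + 0 = 1610; at 30 labels/s that is 00:00:53:20, i.e. DF 00:00:53;20.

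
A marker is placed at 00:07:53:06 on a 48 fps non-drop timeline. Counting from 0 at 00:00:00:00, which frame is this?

22710

Total seconds to the label: (0 × 3600 + 7 × 60 + 53) = 473.
Frame index = 473 × 48 + 6 = 22710.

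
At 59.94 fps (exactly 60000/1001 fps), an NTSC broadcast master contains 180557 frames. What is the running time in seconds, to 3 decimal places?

3012.293 seconds

Running time = 180557 × 1001/60000 = 180737557/60000 s ≈ 3012.293 s.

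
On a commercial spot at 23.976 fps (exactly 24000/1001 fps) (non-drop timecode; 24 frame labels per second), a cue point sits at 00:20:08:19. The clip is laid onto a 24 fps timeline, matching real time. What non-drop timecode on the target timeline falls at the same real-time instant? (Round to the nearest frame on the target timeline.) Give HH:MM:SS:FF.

Source frame index: (0×3600 + 20×60 + 8) × 24 + 19 = 29011.
Real time: 29011 / (24000/1001) = 29040011/24000 s.
Target frame: (29040011/24000) × (24) = 29040011/1000 ≈ 29040.011 → 29040.
At 24 labels/s: frame 29040 → 00:20:10:00.

00:20:10:00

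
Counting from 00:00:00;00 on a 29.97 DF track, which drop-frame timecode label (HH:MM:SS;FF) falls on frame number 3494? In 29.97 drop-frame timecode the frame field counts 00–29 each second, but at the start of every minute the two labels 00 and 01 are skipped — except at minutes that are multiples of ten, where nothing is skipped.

Ten DF minutes hold 17982 frames, so frame 3494 lies in block 0 (frames 0–17981) with 3494 frames into that block.
The block's first minute is 1800 frames and the rest 1798 each; 3494 frames reaches minute 1, so 0 × 18 + 1 × 2 = 2 labels have been skipped so far.
Adding those back, label number 3494 + 2 = 3496 at 30 labels/s is 116 s + 16 f = 0 h 1 min 56 s frame 16, i.e. 00:01:56;16.

00:01:56;16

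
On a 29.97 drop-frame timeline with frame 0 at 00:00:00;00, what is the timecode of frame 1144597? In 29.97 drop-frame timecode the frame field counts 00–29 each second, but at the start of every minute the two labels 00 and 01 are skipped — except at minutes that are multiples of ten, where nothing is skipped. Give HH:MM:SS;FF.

Each 10-minute DF block holds 10 × 60 × 30 − 9 × 2 = 17982 frames. 1144597 ÷ 17982 → 63 full blocks, remainder 11731.
Within the partial block the first minute is 1800 frames and each further minute 1798, so 6 further minute boundaries passed. Total skipped labels = 18 × 63 + 2 × 6 = 1146.
Non-drop label index = 1144597 + 1146 = 1145743; at 30 labels/s that is 10:36:31:13, i.e. DF 10:36:31;13.

10:36:31;13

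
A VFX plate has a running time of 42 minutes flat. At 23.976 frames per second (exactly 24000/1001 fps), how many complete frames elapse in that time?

60419 frames

42 min = 2520 s.
Frames = 2520 × 24000/1001 = 8640000/143 ≈ 60419.5804.
Complete frames: 60419.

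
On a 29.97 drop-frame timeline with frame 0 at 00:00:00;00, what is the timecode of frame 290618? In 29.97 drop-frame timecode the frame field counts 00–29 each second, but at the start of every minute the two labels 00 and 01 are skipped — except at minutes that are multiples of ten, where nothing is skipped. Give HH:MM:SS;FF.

Each 10-minute DF block holds 10 × 60 × 30 − 9 × 2 = 17982 frames. 290618 ÷ 17982 → 16 full blocks, remainder 2906.
Within the partial block the first minute is 1800 frames and each further minute 1798, so 1 further minute boundary passed. Total skipped labels = 18 × 16 + 2 × 1 = 290.
Non-drop label index = 290618 + 290 = 290908; at 30 labels/s that is 02:41:36:28, i.e. DF 02:41:36;28.

02:41:36;28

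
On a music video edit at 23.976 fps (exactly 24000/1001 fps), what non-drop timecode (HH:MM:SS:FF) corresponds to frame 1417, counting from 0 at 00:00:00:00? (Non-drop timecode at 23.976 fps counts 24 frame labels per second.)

1417 ÷ 24 = 59 full seconds, remainder 1 frame.
59 s = 0 h 0 min 59 s.
Timecode: 00:00:59:01.

00:00:59:01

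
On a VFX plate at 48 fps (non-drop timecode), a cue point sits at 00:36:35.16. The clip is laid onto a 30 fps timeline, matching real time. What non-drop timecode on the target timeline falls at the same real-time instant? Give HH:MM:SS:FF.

00:36:35:10

Source frame index: (0×3600 + 36×60 + 35) × 48 + 16 = 105376.
Real time: 105376 / (48) = 6586/3 s.
Target frame: (6586/3) × (30) = 65860.
At 30 labels/s: frame 65860 → 00:36:35:10.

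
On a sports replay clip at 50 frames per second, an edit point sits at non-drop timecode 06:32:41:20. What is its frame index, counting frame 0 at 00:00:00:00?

Total seconds to the label: (6 × 3600 + 32 × 60 + 41) = 23561.
Frame index = 23561 × 50 + 20 = 1178070.

1178070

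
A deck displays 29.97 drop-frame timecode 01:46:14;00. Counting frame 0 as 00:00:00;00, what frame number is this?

191028

As if non-drop at 30 labels/s: (1 × 3600 + 46 × 60 + 14) × 30 + 0 = 191220.
Minute boundaries passed: 106; those not divisible by 10: 106 − 10 = 96; dropped labels = 2 × 96 = 192.
Actual frame index = 191220 − 192 = 191028.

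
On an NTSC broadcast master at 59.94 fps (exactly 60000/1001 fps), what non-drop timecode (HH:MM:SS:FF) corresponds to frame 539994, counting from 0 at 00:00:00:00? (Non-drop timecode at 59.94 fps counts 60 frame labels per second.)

02:29:59:54

539994 ÷ 60 = 8999 full seconds, remainder 54 frames.
8999 s = 2 h 29 min 59 s.
Timecode: 02:29:59:54.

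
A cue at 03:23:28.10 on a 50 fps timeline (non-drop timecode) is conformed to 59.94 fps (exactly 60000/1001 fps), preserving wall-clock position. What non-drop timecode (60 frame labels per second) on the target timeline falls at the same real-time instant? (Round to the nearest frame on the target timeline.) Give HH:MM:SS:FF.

Source frame index: (3×3600 + 23×60 + 28) × 50 + 10 = 610410.
Real time: 610410 / (50) = 61041/5 s.
Target frame: (61041/5) × (60000/1001) = 732492000/1001 ≈ 731760.240 → 731760.
At 60 labels/s: frame 731760 → 03:23:16:00.

03:23:16:00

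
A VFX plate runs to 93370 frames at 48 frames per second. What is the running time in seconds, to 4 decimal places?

1945.2083 seconds

Running time = 93370 × 1/48 = 46685/24 s ≈ 1945.2083 s.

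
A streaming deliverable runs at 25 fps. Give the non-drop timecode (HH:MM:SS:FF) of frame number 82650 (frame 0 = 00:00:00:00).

82650 ÷ 25 = 3306 full seconds, remainder 0 frames.
3306 s = 0 h 55 min 6 s.
Timecode: 00:55:06:00.

00:55:06:00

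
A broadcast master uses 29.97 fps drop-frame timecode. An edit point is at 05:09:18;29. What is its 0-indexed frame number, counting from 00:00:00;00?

556211

Complete 10-minute blocks: 30, each 17982 frames → 539460.
Remaining 9 whole minutes in the current block: 1800 + 8 × 1798 = 16184 frames.
Within the current minute: 18 × 30 + 29 − 2 = 567 (labels ;00/;01 skipped at this minute). Total = 539460 + 16184 + 567 = 556211.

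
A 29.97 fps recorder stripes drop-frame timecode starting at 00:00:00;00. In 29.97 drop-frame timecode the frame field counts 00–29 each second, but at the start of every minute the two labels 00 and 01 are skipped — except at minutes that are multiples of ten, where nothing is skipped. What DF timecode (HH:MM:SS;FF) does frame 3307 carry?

00:01:50;09

Each 10-minute DF block holds 10 × 60 × 30 − 9 × 2 = 17982 frames. 3307 ÷ 17982 → 0 full blocks, remainder 3307.
Within the partial block the first minute is 1800 frames and each further minute 1798, so 1 further minute boundary passed. Total skipped labels = 18 × 0 + 2 × 1 = 2.
Non-drop label index = 3307 + 2 = 3309; at 30 labels/s that is 00:01:50:09, i.e. DF 00:01:50;09.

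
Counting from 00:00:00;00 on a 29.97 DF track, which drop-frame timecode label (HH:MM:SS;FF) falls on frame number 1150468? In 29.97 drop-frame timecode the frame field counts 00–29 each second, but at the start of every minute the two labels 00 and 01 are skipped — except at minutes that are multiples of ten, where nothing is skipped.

Each 10-minute DF block holds 10 × 60 × 30 − 9 × 2 = 17982 frames. 1150468 ÷ 17982 → 63 full blocks, remainder 17602.
Within the partial block the first minute is 1800 frames and each further minute 1798, so 9 further minute boundaries passed. Total skipped labels = 18 × 63 + 2 × 9 = 1152.
Non-drop label index = 1150468 + 1152 = 1151620; at 30 labels/s that is 10:39:47:10, i.e. DF 10:39:47;10.

10:39:47;10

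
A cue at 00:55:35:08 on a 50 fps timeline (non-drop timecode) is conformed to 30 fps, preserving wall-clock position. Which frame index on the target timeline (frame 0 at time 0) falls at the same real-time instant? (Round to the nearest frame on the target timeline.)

Source frame index: (0×3600 + 55×60 + 35) × 50 + 8 = 166758.
Real time: 166758 / (50) = 83379/25 s.
Target frame: (83379/25) × (30) = 500274/5 ≈ 100054.800 → 100055.

frame 100055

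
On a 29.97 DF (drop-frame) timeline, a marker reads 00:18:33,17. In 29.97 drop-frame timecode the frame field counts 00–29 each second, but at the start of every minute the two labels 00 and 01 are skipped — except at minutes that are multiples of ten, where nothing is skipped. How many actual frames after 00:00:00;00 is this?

As if non-drop at 30 labels/s: (0 × 3600 + 18 × 60 + 33) × 30 + 17 = 33407.
Minute boundaries passed: 18; those not divisible by 10: 18 − 1 = 17; dropped labels = 2 × 17 = 34.
Actual frame index = 33407 − 34 = 33373.

33373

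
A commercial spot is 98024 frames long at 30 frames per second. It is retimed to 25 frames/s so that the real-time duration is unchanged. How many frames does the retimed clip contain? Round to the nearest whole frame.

Frames at target rate = 98024 × (25) / (30) = 245060/3 ≈ 81686.667.
Nearest whole frame: 81687.

81687 frames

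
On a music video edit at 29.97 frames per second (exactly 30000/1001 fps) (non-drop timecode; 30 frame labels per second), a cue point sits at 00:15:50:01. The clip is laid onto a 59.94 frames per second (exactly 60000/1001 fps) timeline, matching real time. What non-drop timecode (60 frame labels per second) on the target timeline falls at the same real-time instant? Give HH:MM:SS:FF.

Source frame index: (0×3600 + 15×60 + 50) × 30 + 1 = 28501.
Real time: 28501 / (30000/1001) = 28529501/30000 s.
Target frame: (28529501/30000) × (60000/1001) = 57002.
At 60 labels/s: frame 57002 → 00:15:50:02.

00:15:50:02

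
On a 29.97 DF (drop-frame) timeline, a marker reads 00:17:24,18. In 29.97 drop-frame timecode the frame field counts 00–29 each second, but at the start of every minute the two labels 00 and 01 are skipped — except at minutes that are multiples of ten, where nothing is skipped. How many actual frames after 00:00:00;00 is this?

Complete 10-minute blocks: 1, each 17982 frames → 17982.
Remaining 7 whole minutes in the current block: 1800 + 6 × 1798 = 12588 frames.
Within the current minute: 24 × 30 + 18 − 2 = 736 (labels ;00/;01 skipped at this minute). Total = 17982 + 12588 + 736 = 31306.

31306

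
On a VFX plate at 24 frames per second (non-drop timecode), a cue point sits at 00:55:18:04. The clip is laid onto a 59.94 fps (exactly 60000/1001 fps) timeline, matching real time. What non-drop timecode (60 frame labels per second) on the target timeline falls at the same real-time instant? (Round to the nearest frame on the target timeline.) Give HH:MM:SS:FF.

Source frame index: (0×3600 + 55×60 + 18) × 24 + 4 = 79636.
Real time: 79636 / (24) = 19909/6 s.
Target frame: (19909/6) × (60000/1001) = 199090000/1001 ≈ 198891.109 → 198891.
At 60 labels/s: frame 198891 → 00:55:14:51.

00:55:14:51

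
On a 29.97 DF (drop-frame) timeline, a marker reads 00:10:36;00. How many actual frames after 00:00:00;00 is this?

19062

Complete 10-minute blocks: 1, each 17982 frames → 17982.
Remaining 0 whole minutes in the current block: 0 frames.
Within the current minute: 36 × 30 + 0 = 1080. Total = 17982 + 0 + 1080 = 19062.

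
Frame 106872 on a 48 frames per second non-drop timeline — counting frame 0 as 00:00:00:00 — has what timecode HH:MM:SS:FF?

106872 ÷ 48 = 2226 full seconds, remainder 24 frames.
2226 s = 0 h 37 min 6 s.
Timecode: 00:37:06:24.

00:37:06:24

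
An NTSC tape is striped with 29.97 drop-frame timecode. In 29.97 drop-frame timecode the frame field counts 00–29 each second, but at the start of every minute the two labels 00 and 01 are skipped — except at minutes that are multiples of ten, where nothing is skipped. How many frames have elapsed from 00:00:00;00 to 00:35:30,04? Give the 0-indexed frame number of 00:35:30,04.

As if non-drop at 30 labels/s: (0 × 3600 + 35 × 60 + 30) × 30 + 4 = 63904.
Minute boundaries passed: 35; those not divisible by 10: 35 − 3 = 32; dropped labels = 2 × 32 = 64.
Actual frame index = 63904 − 64 = 63840.

63840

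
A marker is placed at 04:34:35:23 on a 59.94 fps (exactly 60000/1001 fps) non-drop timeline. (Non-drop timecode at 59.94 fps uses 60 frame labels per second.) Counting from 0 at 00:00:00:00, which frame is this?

Total seconds to the label: (4 × 3600 + 34 × 60 + 35) = 16475.
Frame index = 16475 × 60 + 23 = 988523.

frame 988523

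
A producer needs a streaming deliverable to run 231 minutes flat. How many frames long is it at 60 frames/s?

831600 frames

231 min = 13860 s.
Frames = 13860 × 60 = 831600.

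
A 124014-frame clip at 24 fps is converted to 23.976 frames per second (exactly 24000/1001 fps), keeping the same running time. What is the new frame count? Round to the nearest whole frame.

123890 frames

Frames at target rate = 124014 × (24000/1001) / (24) = 11274000/91 ≈ 123890.110.
Nearest whole frame: 123890.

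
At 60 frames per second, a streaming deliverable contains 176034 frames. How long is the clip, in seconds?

2933.9 seconds

Running time = 176034 / (60) = 2933.9 s.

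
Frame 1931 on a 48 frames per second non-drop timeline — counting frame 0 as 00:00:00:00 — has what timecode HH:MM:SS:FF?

00:00:40:11

1931 ÷ 48 = 40 full seconds, remainder 11 frames.
40 s = 0 h 0 min 40 s.
Timecode: 00:00:40:11.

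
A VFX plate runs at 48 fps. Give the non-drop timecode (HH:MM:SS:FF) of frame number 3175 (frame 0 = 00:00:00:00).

00:01:06:07

3175 ÷ 48 = 66 full seconds, remainder 7 frames.
66 s = 0 h 1 min 6 s.
Timecode: 00:01:06:07.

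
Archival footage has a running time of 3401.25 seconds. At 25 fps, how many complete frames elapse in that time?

85031 frames

Frames = 3401.25 × 25 = 340125/4 ≈ 85031.2500.
Complete frames: 85031.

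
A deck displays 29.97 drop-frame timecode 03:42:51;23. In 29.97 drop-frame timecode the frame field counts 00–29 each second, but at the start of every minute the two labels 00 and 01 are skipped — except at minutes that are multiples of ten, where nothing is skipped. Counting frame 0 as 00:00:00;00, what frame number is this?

As if non-drop at 30 labels/s: (3 × 3600 + 42 × 60 + 51) × 30 + 23 = 401153.
Minute boundaries passed: 222; those not divisible by 10: 222 − 22 = 200; dropped labels = 2 × 200 = 400.
Actual frame index = 401153 − 400 = 400753.

400753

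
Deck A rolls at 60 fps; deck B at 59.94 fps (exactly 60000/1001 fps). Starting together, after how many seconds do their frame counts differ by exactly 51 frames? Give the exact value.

850.85 seconds

The gap grows by |60000/1001 − 60| = 60/1001 frames per second.
Time for a 51-frame gap: 51 ÷ (60/1001) = 850.85 s.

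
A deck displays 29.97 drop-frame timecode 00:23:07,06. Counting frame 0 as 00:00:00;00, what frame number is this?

As if non-drop at 30 labels/s: (0 × 3600 + 23 × 60 + 7) × 30 + 6 = 41616.
Minute boundaries passed: 23; those not divisible by 10: 23 − 2 = 21; dropped labels = 2 × 21 = 42.
Actual frame index = 41616 − 42 = 41574.

41574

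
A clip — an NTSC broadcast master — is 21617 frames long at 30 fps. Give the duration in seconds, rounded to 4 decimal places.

720.5667 seconds

Running time = 21617 × 1/30 = 21617/30 s ≈ 720.5667 s.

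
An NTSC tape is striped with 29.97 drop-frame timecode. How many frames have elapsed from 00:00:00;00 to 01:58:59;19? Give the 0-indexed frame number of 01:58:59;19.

Complete 10-minute blocks: 11, each 17982 frames → 197802.
Remaining 8 whole minutes in the current block: 1800 + 7 × 1798 = 14386 frames.
Within the current minute: 59 × 30 + 19 − 2 = 1787 (labels ;00/;01 skipped at this minute). Total = 197802 + 14386 + 1787 = 213975.

213975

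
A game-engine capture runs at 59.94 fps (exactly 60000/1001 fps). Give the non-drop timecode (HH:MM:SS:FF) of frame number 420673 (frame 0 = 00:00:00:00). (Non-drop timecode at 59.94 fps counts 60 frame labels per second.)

420673 ÷ 60 = 7011 full seconds, remainder 13 frames.
7011 s = 1 h 56 min 51 s.
Timecode: 01:56:51:13.

01:56:51:13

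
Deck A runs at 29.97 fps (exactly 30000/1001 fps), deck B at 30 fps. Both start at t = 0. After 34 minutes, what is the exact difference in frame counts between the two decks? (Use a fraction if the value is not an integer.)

34 min = 2040 s.
A emits 30000/1001 × 2040 = 61200000/1001 frames; B emits 30 × 2040 = 61200.
Difference = 61200/1001 frames (≈ 61.1389); B is ahead of A.

61200/1001 frames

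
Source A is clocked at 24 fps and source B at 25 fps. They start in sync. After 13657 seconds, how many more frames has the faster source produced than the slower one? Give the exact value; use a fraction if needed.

13657 frames

A emits 24 × 13657 = 327768 frames; B emits 25 × 13657 = 341425.
Difference = 13657 frames; B is ahead of A.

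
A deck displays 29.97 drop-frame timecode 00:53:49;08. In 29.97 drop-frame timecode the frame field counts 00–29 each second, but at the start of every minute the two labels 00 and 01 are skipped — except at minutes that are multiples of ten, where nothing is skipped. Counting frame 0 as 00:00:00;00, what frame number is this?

96782

As if non-drop at 30 labels/s: (0 × 3600 + 53 × 60 + 49) × 30 + 8 = 96878.
Minute boundaries passed: 53; those not divisible by 10: 53 − 5 = 48; dropped labels = 2 × 48 = 96.
Actual frame index = 96878 − 96 = 96782.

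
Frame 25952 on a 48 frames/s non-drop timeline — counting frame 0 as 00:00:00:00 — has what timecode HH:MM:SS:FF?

00:09:00:32

25952 ÷ 48 = 540 full seconds, remainder 32 frames.
540 s = 0 h 9 min 0 s.
Timecode: 00:09:00:32.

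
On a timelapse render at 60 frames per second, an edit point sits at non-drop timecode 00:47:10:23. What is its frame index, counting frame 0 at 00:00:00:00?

169823

Total seconds to the label: (0 × 3600 + 47 × 60 + 10) = 2830.
Frame index = 2830 × 60 + 23 = 169823.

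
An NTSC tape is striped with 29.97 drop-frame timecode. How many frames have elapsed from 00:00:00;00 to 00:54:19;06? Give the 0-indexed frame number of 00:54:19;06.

97678

Complete 10-minute blocks: 5, each 17982 frames → 89910.
Remaining 4 whole minutes in the current block: 1800 + 3 × 1798 = 7194 frames.
Within the current minute: 19 × 30 + 6 − 2 = 574 (labels ;00/;01 skipped at this minute). Total = 89910 + 7194 + 574 = 97678.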